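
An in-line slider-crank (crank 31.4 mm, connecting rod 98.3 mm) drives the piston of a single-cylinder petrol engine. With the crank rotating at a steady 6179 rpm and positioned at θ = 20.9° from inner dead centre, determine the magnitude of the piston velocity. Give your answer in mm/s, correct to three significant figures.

ω = 2π·6179/60 = 647.1 rad/s
For an in-line slider-crank, x = r cosθ + √(L² − r² sin²θ), so v = −rω sinθ·[1 + r cosθ/√(L² − r² sin²θ)].
With r = 0.0314 m, L = 0.0983 m, θ = 20.9°: √(L² − r² sin²θ) = 0.09766 m.
v = −0.0314·647.1·0.35674·[1 + 0.0314·0.93420/0.09766] = -9.4252 m/s.
|v| = 9.4252 m/s = 9425.2 mm/s.

9430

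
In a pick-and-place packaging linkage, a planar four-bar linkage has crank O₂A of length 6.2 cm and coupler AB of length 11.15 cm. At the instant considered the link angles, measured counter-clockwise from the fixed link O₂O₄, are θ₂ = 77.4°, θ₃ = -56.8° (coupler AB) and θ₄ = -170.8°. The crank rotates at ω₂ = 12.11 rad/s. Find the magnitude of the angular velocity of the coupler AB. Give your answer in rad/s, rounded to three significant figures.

6.84

ω₂ = 12.11 rad/s
Differentiating the loop-closure r₂e^{iθ₂}+r₃e^{iθ₃}=r₁+r₄e^{iθ₄} gives r₂ω₂e^{iθ₂}+r₃ω₃e^{iθ₃}=r₄ω₄e^{iθ₄}.
Eliminating the other unknown: ω₃ = r₂ω₂ sin(θ₄−θ₂) / [r₃ sin(θ₃−θ₄)].
Numerator sine = +0.92849; denominator sine = +0.91355.
Result = 0.062·12.11·(+0.92849) / (0.1115·(+0.91355)) = +6.8439 rad/s; magnitude 6.8439 rad/s.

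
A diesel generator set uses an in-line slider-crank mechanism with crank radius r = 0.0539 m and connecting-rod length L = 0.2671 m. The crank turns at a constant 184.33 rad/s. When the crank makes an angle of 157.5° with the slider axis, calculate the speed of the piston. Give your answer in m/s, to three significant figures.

ω = 184.3 rad/s
For an in-line slider-crank, x = r cosθ + √(L² − r² sin²θ), so v = −rω sinθ·[1 + r cosθ/√(L² − r² sin²θ)].
With r = 0.0539 m, L = 0.2671 m, θ = 157.5°: √(L² − r² sin²θ) = 0.2663 m.
v = −0.0539·184.3·0.38268·[1 + 0.0539·-0.92388/0.2663] = -3.0911 m/s.
|v| = 3.0911 m/s.

3.09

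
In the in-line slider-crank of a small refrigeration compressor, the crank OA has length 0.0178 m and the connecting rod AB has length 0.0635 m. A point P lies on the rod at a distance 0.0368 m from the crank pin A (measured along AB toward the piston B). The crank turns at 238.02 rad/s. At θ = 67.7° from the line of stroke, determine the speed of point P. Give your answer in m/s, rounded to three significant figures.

ω = 238 rad/s.  Crank-pin speed |V_A| = rω = 4.2368 m/s, perpendicular to OA.
Rod angle: sinφ = −(r/L) sinθ ⇒ φ = -15.032°; ω_rod = −rω cosθ/√(L²−r²sin²θ) = -26.215 rad/s.
V_P = V_A + ω_rod × AP, with AP = 0.0368 m along the rod.
Components: V_Px = −rω sinθ − a·ω_rod·sinφ = -4.1701 m/s;  V_Py = rω cosθ + a·ω_rod·cosφ = +0.67598 m/s.
|V_P| = √(V_Px² + V_Py²) = 4.2245 m/s.

4.22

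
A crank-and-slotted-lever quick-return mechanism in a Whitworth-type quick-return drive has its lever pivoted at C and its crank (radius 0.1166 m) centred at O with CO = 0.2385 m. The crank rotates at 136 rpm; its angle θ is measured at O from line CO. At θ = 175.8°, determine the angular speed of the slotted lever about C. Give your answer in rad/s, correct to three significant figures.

13.4

ω = 14.24 rad/s (from 136 rpm).
Crank pin A relative to C: A = (d + r cosθ, r sinθ); lever angle φ = atan2(r sinθ, d + r cosθ).
Differentiating tanφ: φ̇ = rω(d cosθ + r)/(d² + r² + 2dr cosθ).
d² + r² + 2dr cosθ = |CA|² = 0.015009 m²;  d cosθ + r = -0.12126 m.
|ω_lever| = |0.1166·14.24·-0.12126| / 0.015009 = 13.416 rad/s.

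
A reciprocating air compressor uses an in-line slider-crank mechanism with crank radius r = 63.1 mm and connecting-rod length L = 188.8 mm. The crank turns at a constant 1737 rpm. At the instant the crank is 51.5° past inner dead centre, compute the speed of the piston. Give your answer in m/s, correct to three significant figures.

10.9

ω = 2π·1737/60 = 181.9 rad/s
For an in-line slider-crank, x = r cosθ + √(L² − r² sin²θ), so v = −rω sinθ·[1 + r cosθ/√(L² − r² sin²θ)].
With r = 0.0631 m, L = 0.1888 m, θ = 51.5°: √(L² − r² sin²θ) = 0.18223 m.
v = −0.0631·181.9·0.78261·[1 + 0.0631·0.62251/0.18223] = -10.919 m/s.
|v| = 10.919 m/s.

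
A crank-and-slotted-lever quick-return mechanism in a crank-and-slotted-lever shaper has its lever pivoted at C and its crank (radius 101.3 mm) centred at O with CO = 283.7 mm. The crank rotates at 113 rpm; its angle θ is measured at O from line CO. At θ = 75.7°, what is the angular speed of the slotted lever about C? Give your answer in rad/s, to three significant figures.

1.96

ω = 11.83 rad/s (from 113 rpm).
Crank pin A relative to C: A = (d + r cosθ, r sinθ); lever angle φ = atan2(r sinθ, d + r cosθ).
Differentiating tanφ: φ̇ = rω(d cosθ + r)/(d² + r² + 2dr cosθ).
d² + r² + 2dr cosθ = |CA|² = 0.104944 m²;  d cosθ + r = +0.17137 m.
|ω_lever| = |0.1013·11.83·+0.17137| / 0.104944 = 1.9575 rad/s.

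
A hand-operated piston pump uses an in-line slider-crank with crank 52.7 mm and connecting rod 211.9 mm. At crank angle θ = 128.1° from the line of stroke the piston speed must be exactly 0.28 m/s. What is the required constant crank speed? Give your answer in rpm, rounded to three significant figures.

76.4

For an in-line slider-crank, |v_piston| = rω|sinθ|·[1 + r cosθ/√(L² − r² sin²θ)].
With r = 0.0527 m, L = 0.2119 m, θ = 128.1°: the bracketed kinematic factor |dx/dθ| = 0.034982 m.
ω = v/|dx/dθ| = 0.28/0.034982 = 8.0042 rad/s.
N = 60ω/(2π) = 76.434 rpm.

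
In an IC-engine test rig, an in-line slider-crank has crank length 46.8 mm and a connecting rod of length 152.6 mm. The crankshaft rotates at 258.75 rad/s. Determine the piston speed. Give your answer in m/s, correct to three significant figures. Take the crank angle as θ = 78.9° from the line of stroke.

12.6

ω = 258.8 rad/s
For an in-line slider-crank, x = r cosθ + √(L² − r² sin²θ), so v = −rω sinθ·[1 + r cosθ/√(L² − r² sin²θ)].
With r = 0.0468 m, L = 0.1526 m, θ = 78.9°: √(L² − r² sin²θ) = 0.14553 m.
v = −0.0468·258.8·0.98129·[1 + 0.0468·0.19252/0.14553] = -12.619 m/s.
|v| = 12.619 m/s.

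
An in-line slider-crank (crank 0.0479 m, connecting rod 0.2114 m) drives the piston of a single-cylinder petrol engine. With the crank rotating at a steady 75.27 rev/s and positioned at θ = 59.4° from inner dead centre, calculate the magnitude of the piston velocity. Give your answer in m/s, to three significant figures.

21.8

ω = 2π·75.3 = 472.9 rad/s
For an in-line slider-crank, x = r cosθ + √(L² − r² sin²θ), so v = −rω sinθ·[1 + r cosθ/√(L² − r² sin²θ)].
With r = 0.0479 m, L = 0.2114 m, θ = 59.4°: √(L² − r² sin²θ) = 0.20734 m.
v = −0.0479·472.9·0.86074·[1 + 0.0479·0.50904/0.20734] = -21.792 m/s.
|v| = 21.792 m/s.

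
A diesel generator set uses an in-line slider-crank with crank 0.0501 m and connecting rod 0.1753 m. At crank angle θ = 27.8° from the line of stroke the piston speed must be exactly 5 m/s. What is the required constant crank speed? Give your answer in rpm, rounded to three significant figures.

1630

For an in-line slider-crank, |v_piston| = rω|sinθ|·[1 + r cosθ/√(L² − r² sin²θ)].
With r = 0.0501 m, L = 0.1753 m, θ = 27.8°: the bracketed kinematic factor |dx/dθ| = 0.029326 m.
ω = v/|dx/dθ| = 5/0.029326 = 170.5 rad/s.
N = 60ω/(2π) = 1628.1 rpm.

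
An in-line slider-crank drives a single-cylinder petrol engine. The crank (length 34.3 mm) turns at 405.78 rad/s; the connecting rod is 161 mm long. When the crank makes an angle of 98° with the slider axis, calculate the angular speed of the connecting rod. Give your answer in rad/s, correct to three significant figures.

ω = 405.8 rad/s
The rod makes angle φ with the slider axis where L sinφ = r sinθ; differentiating, L cosφ·φ̇ = r ω cosθ.
L cosφ = √(L² − r² sin²θ) = 0.15738 m.
|ω_rod| = r ω |cosθ| / √(L² − r² sin²θ) = 0.0343·405.8·0.13917/0.15738 = 12.308 rad/s.

12.3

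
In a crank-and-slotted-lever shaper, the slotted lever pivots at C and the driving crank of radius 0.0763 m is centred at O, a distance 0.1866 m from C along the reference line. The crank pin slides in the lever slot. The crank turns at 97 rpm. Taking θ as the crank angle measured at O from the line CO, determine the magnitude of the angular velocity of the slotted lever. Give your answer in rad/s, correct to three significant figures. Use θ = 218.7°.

2.92

ω = 10.16 rad/s (from 97 rpm).
Crank pin A relative to C: A = (d + r cosθ, r sinθ); lever angle φ = atan2(r sinθ, d + r cosθ).
Differentiating tanφ: φ̇ = rω(d cosθ + r)/(d² + r² + 2dr cosθ).
d² + r² + 2dr cosθ = |CA|² = 0.0184184 m²;  d cosθ + r = -0.069328 m.
|ω_lever| = |0.0763·10.16·-0.069328| / 0.0184184 = 2.9173 rad/s.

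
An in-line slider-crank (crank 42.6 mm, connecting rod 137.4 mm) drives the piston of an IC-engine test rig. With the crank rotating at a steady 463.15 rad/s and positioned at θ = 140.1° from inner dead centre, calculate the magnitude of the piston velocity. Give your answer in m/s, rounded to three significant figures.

ω = 463.1 rad/s
For an in-line slider-crank, x = r cosθ + √(L² − r² sin²θ), so v = −rω sinθ·[1 + r cosθ/√(L² − r² sin²θ)].
With r = 0.0426 m, L = 0.1374 m, θ = 140.1°: √(L² − r² sin²θ) = 0.13466 m.
v = −0.0426·463.1·0.64145·[1 + 0.0426·-0.76717/0.13466] = -9.5843 m/s.
|v| = 9.5843 m/s.

9.58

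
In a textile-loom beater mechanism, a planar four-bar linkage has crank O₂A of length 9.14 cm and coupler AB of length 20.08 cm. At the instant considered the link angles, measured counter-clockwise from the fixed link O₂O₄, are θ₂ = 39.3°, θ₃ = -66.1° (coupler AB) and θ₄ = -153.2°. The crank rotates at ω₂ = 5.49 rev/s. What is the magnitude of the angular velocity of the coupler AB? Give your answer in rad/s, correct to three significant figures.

ω₂ = 34.49 rad/s (from 5.49 rev/s).
Differentiating the loop-closure r₂e^{iθ₂}+r₃e^{iθ₃}=r₁+r₄e^{iθ₄} gives r₂ω₂e^{iθ₂}+r₃ω₃e^{iθ₃}=r₄ω₄e^{iθ₄}.
Eliminating the other unknown: ω₃ = r₂ω₂ sin(θ₄−θ₂) / [r₃ sin(θ₃−θ₄)].
Numerator sine = +0.21644; denominator sine = +0.99872.
Result = 0.0914·34.49·(+0.21644) / (0.2008·(+0.99872)) = +3.4027 rad/s; magnitude 3.4027 rad/s.

3.40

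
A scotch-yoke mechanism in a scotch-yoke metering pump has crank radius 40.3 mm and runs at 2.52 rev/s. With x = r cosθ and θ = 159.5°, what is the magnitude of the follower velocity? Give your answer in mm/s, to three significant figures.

223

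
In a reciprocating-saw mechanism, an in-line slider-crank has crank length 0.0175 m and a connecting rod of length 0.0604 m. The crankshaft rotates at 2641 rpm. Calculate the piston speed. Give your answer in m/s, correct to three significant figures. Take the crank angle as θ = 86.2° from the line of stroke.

4.93

ω = 2π·2641/60 = 276.6 rad/s
For an in-line slider-crank, x = r cosθ + √(L² − r² sin²θ), so v = −rω sinθ·[1 + r cosθ/√(L² − r² sin²θ)].
With r = 0.0175 m, L = 0.0604 m, θ = 86.2°: √(L² − r² sin²θ) = 0.057821 m.
v = −0.0175·276.6·0.99780·[1 + 0.0175·0.06627/0.057821] = -4.9261 m/s.
|v| = 4.9261 m/s.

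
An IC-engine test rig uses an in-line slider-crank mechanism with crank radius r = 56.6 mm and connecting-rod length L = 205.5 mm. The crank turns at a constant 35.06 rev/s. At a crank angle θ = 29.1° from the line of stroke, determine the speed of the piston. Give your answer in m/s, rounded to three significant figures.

ω = 2π·35.1 = 220.3 rad/s
For an in-line slider-crank, x = r cosθ + √(L² − r² sin²θ), so v = −rω sinθ·[1 + r cosθ/√(L² − r² sin²θ)].
With r = 0.0566 m, L = 0.2055 m, θ = 29.1°: √(L² − r² sin²θ) = 0.20365 m.
v = −0.0566·220.3·0.48634·[1 + 0.0566·0.87377/0.20365] = -7.5364 m/s.
|v| = 7.5364 m/s.

7.54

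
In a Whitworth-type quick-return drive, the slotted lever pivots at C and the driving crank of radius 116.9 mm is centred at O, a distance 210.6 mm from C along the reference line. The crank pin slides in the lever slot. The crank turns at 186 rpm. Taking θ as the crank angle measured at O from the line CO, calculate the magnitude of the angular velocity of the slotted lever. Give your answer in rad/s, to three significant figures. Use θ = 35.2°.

6.70

ω = 19.48 rad/s (from 186 rpm).
Crank pin A relative to C: A = (d + r cosθ, r sinθ); lever angle φ = atan2(r sinθ, d + r cosθ).
Differentiating tanφ: φ̇ = rω(d cosθ + r)/(d² + r² + 2dr cosθ).
d² + r² + 2dr cosθ = |CA|² = 0.0982528 m²;  d cosθ + r = +0.28899 m.
|ω_lever| = |0.1169·19.48·+0.28899| / 0.0982528 = 6.6972 rad/s.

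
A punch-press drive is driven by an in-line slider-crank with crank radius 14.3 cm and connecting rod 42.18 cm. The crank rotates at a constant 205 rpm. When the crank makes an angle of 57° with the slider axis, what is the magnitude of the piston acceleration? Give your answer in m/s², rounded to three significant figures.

27.0

ω = 2π·205/60 = 21.47 rad/s
x(θ) = r cosθ + √(L² − r² sin²θ); with ω constant, a = ω²·d²x/dθ².
d²x/dθ² = −r cosθ − r²(cos2θ)/√u − r⁴ sin²2θ/(4u^{3/2}),  u = L² − r² sin²θ = 0.163532 m².
Substituting r = 0.143 m, L = 0.4218 m, θ = 57°: d²x/dθ² = -0.058635 m.
a = ω²·d²x/dθ² = (21.47)²·(-0.058635) = -27.022 m/s²;  |a| = 27.022 m/s².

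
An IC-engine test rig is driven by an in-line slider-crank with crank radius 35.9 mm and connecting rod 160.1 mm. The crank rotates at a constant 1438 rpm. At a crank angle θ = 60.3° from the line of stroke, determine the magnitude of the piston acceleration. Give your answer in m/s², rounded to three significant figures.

ω = 2π·1438/60 = 150.6 rad/s
x(θ) = r cosθ + √(L² − r² sin²θ); with ω constant, a = ω²·d²x/dθ².
d²x/dθ² = −r cosθ − r²(cos2θ)/√u − r⁴ sin²2θ/(4u^{3/2}),  u = L² − r² sin²θ = 0.0246596 m².
Substituting r = 0.0359 m, L = 0.1601 m, θ = 60.3°: d²x/dθ² = -0.013689 m.
a = ω²·d²x/dθ² = (150.6)²·(-0.013689) = -310.41 m/s²;  |a| = 310.41 m/s².

310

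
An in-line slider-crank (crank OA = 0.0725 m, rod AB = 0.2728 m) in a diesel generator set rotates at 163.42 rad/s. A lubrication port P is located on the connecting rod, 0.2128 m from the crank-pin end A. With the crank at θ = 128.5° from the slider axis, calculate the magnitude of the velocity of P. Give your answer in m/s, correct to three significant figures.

ω = 163.4 rad/s.  Crank-pin speed |V_A| = rω = 11.848 m/s, perpendicular to OA.
Rod angle: sinφ = −(r/L) sinθ ⇒ φ = -12.004°; ω_rod = −rω cosθ/√(L²−r²sin²θ) = +27.641 rad/s.
V_P = V_A + ω_rod × AP, with AP = 0.2128 m along the rod.
Components: V_Px = −rω sinθ − a·ω_rod·sinφ = -8.0489 m/s;  V_Py = rω cosθ + a·ω_rod·cosφ = -1.6222 m/s.
|V_P| = √(V_Px² + V_Py²) = 8.2108 m/s.

8.21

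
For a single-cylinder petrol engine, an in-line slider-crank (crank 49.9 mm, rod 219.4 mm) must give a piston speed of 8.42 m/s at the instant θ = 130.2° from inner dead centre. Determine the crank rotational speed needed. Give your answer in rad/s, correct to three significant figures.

For an in-line slider-crank, |v_piston| = rω|sinθ|·[1 + r cosθ/√(L² − r² sin²θ)].
With r = 0.0499 m, L = 0.2194 m, θ = 130.2°: the bracketed kinematic factor |dx/dθ| = 0.032432 m.
ω = v/|dx/dθ| = 8.42/0.032432 = 259.62 rad/s.

260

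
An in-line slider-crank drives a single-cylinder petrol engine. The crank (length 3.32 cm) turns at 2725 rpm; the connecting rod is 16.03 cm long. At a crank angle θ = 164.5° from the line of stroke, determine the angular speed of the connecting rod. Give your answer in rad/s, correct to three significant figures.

57.0

ω = 285.4 rad/s (converted from 2725 rpm).
The rod makes angle φ with the slider axis where L sinφ = r sinθ; differentiating, L cosφ·φ̇ = r ω cosθ.
L cosφ = √(L² − r² sin²θ) = 0.16005 m.
|ω_rod| = r ω |cosθ| / √(L² − r² sin²θ) = 0.0332·285.4·0.96363/0.16005 = 57.04 rad/s.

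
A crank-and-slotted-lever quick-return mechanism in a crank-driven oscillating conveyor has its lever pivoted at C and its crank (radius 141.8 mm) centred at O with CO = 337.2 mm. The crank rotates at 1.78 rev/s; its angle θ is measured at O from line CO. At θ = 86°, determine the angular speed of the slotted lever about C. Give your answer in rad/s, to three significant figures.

1.87

ω = 11.18 rad/s (from 1.78 rev/s).
Crank pin A relative to C: A = (d + r cosθ, r sinθ); lever angle φ = atan2(r sinθ, d + r cosθ).
Differentiating tanφ: φ̇ = rω(d cosθ + r)/(d² + r² + 2dr cosθ).
d² + r² + 2dr cosθ = |CA|² = 0.140482 m²;  d cosθ + r = +0.16532 m.
|ω_lever| = |0.1418·11.18·+0.16532| / 0.140482 = 1.8663 rad/s.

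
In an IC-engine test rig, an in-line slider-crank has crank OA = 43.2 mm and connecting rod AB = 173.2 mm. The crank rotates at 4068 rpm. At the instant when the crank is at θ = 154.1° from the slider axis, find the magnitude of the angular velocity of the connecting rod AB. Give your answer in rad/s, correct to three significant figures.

96.2

ω = 426 rad/s (converted from 4068 rpm).
The rod makes angle φ with the slider axis where L sinφ = r sinθ; differentiating, L cosφ·φ̇ = r ω cosθ.
L cosφ = √(L² − r² sin²θ) = 0.17217 m.
|ω_rod| = r ω |cosθ| / √(L² − r² sin²θ) = 0.0432·426·0.89956/0.17217 = 96.154 rad/s.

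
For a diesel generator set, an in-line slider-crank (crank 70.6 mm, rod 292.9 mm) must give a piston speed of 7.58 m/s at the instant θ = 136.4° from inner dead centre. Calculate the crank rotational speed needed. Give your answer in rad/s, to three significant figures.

For an in-line slider-crank, |v_piston| = rω|sinθ|·[1 + r cosθ/√(L² − r² sin²θ)].
With r = 0.0706 m, L = 0.2929 m, θ = 136.4°: the bracketed kinematic factor |dx/dθ| = 0.040069 m.
ω = v/|dx/dθ| = 7.58/0.040069 = 189.17 rad/s.

189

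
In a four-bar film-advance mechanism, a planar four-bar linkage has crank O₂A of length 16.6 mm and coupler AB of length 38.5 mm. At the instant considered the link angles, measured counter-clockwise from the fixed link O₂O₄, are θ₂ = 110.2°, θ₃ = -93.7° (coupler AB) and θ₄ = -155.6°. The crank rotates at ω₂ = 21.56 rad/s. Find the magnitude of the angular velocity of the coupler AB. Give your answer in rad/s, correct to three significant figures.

10.5

ω₂ = 21.56 rad/s
Differentiating the loop-closure r₂e^{iθ₂}+r₃e^{iθ₃}=r₁+r₄e^{iθ₄} gives r₂ω₂e^{iθ₂}+r₃ω₃e^{iθ₃}=r₄ω₄e^{iθ₄}.
Eliminating the other unknown: ω₃ = r₂ω₂ sin(θ₄−θ₂) / [r₃ sin(θ₃−θ₄)].
Numerator sine = +0.99731; denominator sine = +0.88213.
Result = 0.0166·21.56·(+0.99731) / (0.0385·(+0.88213)) = +10.51 rad/s; magnitude 10.51 rad/s.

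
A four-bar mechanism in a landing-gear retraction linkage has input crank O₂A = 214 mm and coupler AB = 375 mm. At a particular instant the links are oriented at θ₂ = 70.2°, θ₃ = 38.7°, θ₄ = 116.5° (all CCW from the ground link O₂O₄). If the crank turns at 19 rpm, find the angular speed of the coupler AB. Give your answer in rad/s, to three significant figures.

0.840

ω₂ = 1.99 rad/s (from 19 rpm).
Differentiating the loop-closure r₂e^{iθ₂}+r₃e^{iθ₃}=r₁+r₄e^{iθ₄} gives r₂ω₂e^{iθ₂}+r₃ω₃e^{iθ₃}=r₄ω₄e^{iθ₄}.
Eliminating the other unknown: ω₃ = r₂ω₂ sin(θ₄−θ₂) / [r₃ sin(θ₃−θ₄)].
Numerator sine = +0.72297; denominator sine = -0.97742.
Result = 0.214·1.99·(+0.72297) / (0.375·(-0.97742)) = -0.83985 rad/s; magnitude 0.83985 rad/s.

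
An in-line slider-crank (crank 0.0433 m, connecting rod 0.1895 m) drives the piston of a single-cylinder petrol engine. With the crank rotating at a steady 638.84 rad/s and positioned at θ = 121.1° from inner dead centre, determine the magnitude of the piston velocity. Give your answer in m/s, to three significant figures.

20.8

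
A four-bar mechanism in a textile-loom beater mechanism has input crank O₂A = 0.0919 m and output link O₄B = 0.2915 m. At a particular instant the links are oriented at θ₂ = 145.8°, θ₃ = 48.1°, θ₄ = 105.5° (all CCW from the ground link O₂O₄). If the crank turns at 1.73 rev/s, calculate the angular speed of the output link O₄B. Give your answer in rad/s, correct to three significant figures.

4.03

ω₂ = 10.87 rad/s (from 1.73 rev/s).
Differentiating the loop-closure r₂e^{iθ₂}+r₃e^{iθ₃}=r₁+r₄e^{iθ₄} gives r₂ω₂e^{iθ₂}+r₃ω₃e^{iθ₃}=r₄ω₄e^{iθ₄}.
Eliminating the other unknown: ω₄ = r₂ω₂ sin(θ₂−θ₃) / [r₄ sin(θ₄−θ₃)].
Numerator sine = +0.99098; denominator sine = +0.84245.
Result = 0.0919·10.87·(+0.99098) / (0.2915·(+0.84245)) = +4.0311 rad/s; magnitude 4.0311 rad/s.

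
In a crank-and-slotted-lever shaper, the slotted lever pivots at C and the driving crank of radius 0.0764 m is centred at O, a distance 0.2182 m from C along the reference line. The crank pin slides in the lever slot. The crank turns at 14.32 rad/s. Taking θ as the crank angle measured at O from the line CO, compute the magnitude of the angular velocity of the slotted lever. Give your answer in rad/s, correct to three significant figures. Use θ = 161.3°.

6.52

ω = 14.32 rad/s
Crank pin A relative to C: A = (d + r cosθ, r sinθ); lever angle φ = atan2(r sinθ, d + r cosθ).
Differentiating tanφ: φ̇ = rω(d cosθ + r)/(d² + r² + 2dr cosθ).
d² + r² + 2dr cosθ = |CA|² = 0.0218673 m²;  d cosθ + r = -0.13028 m.
|ω_lever| = |0.0764·14.32·-0.13028| / 0.0218673 = 6.5181 rad/s.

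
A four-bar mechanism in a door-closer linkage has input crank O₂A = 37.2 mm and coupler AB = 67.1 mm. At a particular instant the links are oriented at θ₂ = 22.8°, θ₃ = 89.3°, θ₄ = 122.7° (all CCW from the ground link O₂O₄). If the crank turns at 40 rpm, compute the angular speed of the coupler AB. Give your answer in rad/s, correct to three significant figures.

4.16

ω₂ = 4.189 rad/s (from 40 rpm).
Differentiating the loop-closure r₂e^{iθ₂}+r₃e^{iθ₃}=r₁+r₄e^{iθ₄} gives r₂ω₂e^{iθ₂}+r₃ω₃e^{iθ₃}=r₄ω₄e^{iθ₄}.
Eliminating the other unknown: ω₃ = r₂ω₂ sin(θ₄−θ₂) / [r₃ sin(θ₃−θ₄)].
Numerator sine = +0.98511; denominator sine = -0.55048.
Result = 0.0372·4.189·(+0.98511) / (0.0671·(-0.55048)) = -4.1558 rad/s; magnitude 4.1558 rad/s.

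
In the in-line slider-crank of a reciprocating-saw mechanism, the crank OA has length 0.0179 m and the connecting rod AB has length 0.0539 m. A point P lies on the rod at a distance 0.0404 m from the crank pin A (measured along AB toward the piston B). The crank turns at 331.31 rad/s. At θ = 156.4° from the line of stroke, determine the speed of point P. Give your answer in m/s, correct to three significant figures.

ω = 331.3 rad/s.  Crank-pin speed |V_A| = rω = 5.9304 m/s, perpendicular to OA.
Rod angle: sinφ = −(r/L) sinθ ⇒ φ = -7.640°; ω_rod = −rω cosθ/√(L²−r²sin²θ) = +101.73 rad/s.
V_P = V_A + ω_rod × AP, with AP = 0.0404 m along the rod.
Components: V_Px = −rω sinθ − a·ω_rod·sinφ = -1.8278 m/s;  V_Py = rω cosθ + a·ω_rod·cosφ = -1.3611 m/s.
|V_P| = √(V_Px² + V_Py²) = 2.279 m/s.

2.28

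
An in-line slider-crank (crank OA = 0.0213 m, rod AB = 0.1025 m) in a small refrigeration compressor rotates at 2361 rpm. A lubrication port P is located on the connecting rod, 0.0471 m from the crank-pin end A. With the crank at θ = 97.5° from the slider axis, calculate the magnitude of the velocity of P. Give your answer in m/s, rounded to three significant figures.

ω = 247.2 rad/s.  Crank-pin speed |V_A| = rω = 5.2663 m/s, perpendicular to OA.
Rod angle: sinφ = −(r/L) sinθ ⇒ φ = -11.890°; ω_rod = −rω cosθ/√(L²−r²sin²θ) = +6.8533 rad/s.
V_P = V_A + ω_rod × AP, with AP = 0.0471 m along the rod.
Components: V_Px = −rω sinθ − a·ω_rod·sinφ = -5.1547 m/s;  V_Py = rω cosθ + a·ω_rod·cosφ = -0.37152 m/s.
|V_P| = √(V_Px² + V_Py²) = 5.1681 m/s.

5.17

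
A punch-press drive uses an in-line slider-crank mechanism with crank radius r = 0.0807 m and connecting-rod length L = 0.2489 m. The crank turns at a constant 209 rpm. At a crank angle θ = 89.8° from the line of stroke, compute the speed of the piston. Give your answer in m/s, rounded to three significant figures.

1.77

ω = 2π·209/60 = 21.89 rad/s
For an in-line slider-crank, x = r cosθ + √(L² − r² sin²θ), so v = −rω sinθ·[1 + r cosθ/√(L² − r² sin²θ)].
With r = 0.0807 m, L = 0.2489 m, θ = 89.8°: √(L² − r² sin²θ) = 0.23545 m.
v = −0.0807·21.89·0.99999·[1 + 0.0807·0.00349/0.23545] = -1.7683 m/s.
|v| = 1.7683 m/s.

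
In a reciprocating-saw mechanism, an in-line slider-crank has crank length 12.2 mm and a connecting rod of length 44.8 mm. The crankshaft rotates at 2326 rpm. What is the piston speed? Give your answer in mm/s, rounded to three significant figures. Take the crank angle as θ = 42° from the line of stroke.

2400

ω = 2π·2326/60 = 243.6 rad/s
For an in-line slider-crank, x = r cosθ + √(L² − r² sin²θ), so v = −rω sinθ·[1 + r cosθ/√(L² − r² sin²θ)].
With r = 0.0122 m, L = 0.0448 m, θ = 42°: √(L² − r² sin²θ) = 0.04405 m.
v = −0.0122·243.6·0.66913·[1 + 0.0122·0.74314/0.04405] = -2.3977 m/s.
|v| = 2.3977 m/s = 2397.7 mm/s.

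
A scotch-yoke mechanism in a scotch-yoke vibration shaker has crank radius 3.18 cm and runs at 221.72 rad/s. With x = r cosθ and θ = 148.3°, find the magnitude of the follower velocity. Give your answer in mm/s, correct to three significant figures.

ω = 221.7 rad/s
x = r cosθ ⇒ ẋ = −rω sinθ.
|v| = rω|sinθ| = 0.0318·221.7·|sin 148.3°| = 3.7049 m/s = 3704.9 mm/s.

3700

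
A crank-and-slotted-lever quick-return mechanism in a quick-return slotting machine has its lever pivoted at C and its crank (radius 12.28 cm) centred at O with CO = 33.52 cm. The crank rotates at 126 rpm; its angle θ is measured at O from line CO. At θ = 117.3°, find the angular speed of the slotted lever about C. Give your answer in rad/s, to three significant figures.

ω = 13.19 rad/s (from 126 rpm).
Crank pin A relative to C: A = (d + r cosθ, r sinθ); lever angle φ = atan2(r sinθ, d + r cosθ).
Differentiating tanφ: φ̇ = rω(d cosθ + r)/(d² + r² + 2dr cosθ).
d² + r² + 2dr cosθ = |CA|² = 0.0896805 m²;  d cosθ + r = -0.030939 m.
|ω_lever| = |0.1228·13.19·-0.030939| / 0.0896805 = 0.559 rad/s.

0.559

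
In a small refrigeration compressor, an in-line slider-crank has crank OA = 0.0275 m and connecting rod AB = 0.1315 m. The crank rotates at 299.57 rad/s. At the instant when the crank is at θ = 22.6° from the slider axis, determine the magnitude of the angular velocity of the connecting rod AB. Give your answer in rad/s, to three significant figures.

58.0

ω = 299.6 rad/s
The rod makes angle φ with the slider axis where L sinφ = r sinθ; differentiating, L cosφ·φ̇ = r ω cosθ.
L cosφ = √(L² − r² sin²θ) = 0.13107 m.
|ω_rod| = r ω |cosθ| / √(L² − r² sin²θ) = 0.0275·299.6·0.92321/0.13107 = 58.025 rad/s.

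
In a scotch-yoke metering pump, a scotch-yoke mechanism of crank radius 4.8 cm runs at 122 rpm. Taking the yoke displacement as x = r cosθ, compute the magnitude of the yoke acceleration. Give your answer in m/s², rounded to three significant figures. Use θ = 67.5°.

3.00

ω = 12.78 rad/s (from 122 rpm).
x = r cosθ ⇒ ẍ = −rω² cosθ (ω constant).
|a| = rω²|cosθ| = 0.048·(12.78)²·|cos 67.5°| = 2.9982 m/s².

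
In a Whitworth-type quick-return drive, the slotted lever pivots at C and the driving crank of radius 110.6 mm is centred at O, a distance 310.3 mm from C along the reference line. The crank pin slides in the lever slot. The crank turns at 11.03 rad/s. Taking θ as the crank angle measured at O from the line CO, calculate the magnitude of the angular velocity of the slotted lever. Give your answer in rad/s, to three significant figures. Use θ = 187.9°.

5.92

ω = 11.03 rad/s
Crank pin A relative to C: A = (d + r cosθ, r sinθ); lever angle φ = atan2(r sinθ, d + r cosθ).
Differentiating tanφ: φ̇ = rω(d cosθ + r)/(d² + r² + 2dr cosθ).
d² + r² + 2dr cosθ = |CA|² = 0.0405315 m²;  d cosθ + r = -0.19676 m.
|ω_lever| = |0.1106·11.03·-0.19676| / 0.0405315 = 5.9219 rad/s.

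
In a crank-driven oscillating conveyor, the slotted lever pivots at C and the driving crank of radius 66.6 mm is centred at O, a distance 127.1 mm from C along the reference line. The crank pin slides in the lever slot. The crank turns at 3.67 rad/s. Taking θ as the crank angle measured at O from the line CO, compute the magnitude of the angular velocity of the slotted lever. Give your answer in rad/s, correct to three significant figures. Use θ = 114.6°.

0.247

ω = 3.67 rad/s
Crank pin A relative to C: A = (d + r cosθ, r sinθ); lever angle φ = atan2(r sinθ, d + r cosθ).
Differentiating tanφ: φ̇ = rω(d cosθ + r)/(d² + r² + 2dr cosθ).
d² + r² + 2dr cosθ = |CA|² = 0.0135425 m²;  d cosθ + r = +0.013691 m.
|ω_lever| = |0.0666·3.67·+0.013691| / 0.0135425 = 0.2471 rad/s.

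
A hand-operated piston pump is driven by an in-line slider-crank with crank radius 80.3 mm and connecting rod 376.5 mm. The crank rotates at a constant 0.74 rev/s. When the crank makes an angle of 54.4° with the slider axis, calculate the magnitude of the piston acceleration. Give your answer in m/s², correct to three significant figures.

0.893

ω = 2π·0.74 = 4.65 rad/s
x(θ) = r cosθ + √(L² − r² sin²θ); with ω constant, a = ω²·d²x/dθ².
d²x/dθ² = −r cosθ − r²(cos2θ)/√u − r⁴ sin²2θ/(4u^{3/2}),  u = L² − r² sin²θ = 0.137489 m².
Substituting r = 0.0803 m, L = 0.3765 m, θ = 54.4°: d²x/dθ² = -0.041323 m.
a = ω²·d²x/dθ² = (4.65)²·(-0.041323) = -0.89334 m/s²;  |a| = 0.89334 m/s².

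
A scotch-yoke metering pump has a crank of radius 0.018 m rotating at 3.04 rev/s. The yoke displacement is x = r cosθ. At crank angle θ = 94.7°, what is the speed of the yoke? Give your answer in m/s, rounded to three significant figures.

ω = 19.1 rad/s (from 3.04 rev/s).
x = r cosθ ⇒ ẋ = −rω sinθ.
|v| = rω|sinθ| = 0.018·19.1·|sin 94.7°| = 0.34266 m/s.

0.343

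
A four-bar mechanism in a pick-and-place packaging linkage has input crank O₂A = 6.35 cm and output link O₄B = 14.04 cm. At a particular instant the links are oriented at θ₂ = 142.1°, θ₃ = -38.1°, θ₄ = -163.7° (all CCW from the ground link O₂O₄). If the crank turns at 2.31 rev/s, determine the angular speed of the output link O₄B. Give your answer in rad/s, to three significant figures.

0.0282

ω₂ = 14.51 rad/s (from 2.31 rev/s).
Differentiating the loop-closure r₂e^{iθ₂}+r₃e^{iθ₃}=r₁+r₄e^{iθ₄} gives r₂ω₂e^{iθ₂}+r₃ω₃e^{iθ₃}=r₄ω₄e^{iθ₄}.
Eliminating the other unknown: ω₄ = r₂ω₂ sin(θ₂−θ₃) / [r₄ sin(θ₄−θ₃)].
Numerator sine = -0.00349; denominator sine = -0.81310.
Result = 0.0635·14.51·(-0.00349) / (0.1404·(-0.81310)) = +0.028181 rad/s; magnitude 0.028181 rad/s.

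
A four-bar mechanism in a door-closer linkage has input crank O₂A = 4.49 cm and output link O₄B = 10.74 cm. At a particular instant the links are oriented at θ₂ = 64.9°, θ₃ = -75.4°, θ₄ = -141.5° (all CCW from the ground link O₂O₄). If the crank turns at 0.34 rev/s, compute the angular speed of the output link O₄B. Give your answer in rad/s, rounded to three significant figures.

ω₂ = 2.136 rad/s (from 0.34 rev/s).
Differentiating the loop-closure r₂e^{iθ₂}+r₃e^{iθ₃}=r₁+r₄e^{iθ₄} gives r₂ω₂e^{iθ₂}+r₃ω₃e^{iθ₃}=r₄ω₄e^{iθ₄}.
Eliminating the other unknown: ω₄ = r₂ω₂ sin(θ₂−θ₃) / [r₄ sin(θ₄−θ₃)].
Numerator sine = +0.63877; denominator sine = -0.91425.
Result = 0.0449·2.136·(+0.63877) / (0.1074·(-0.91425)) = -0.62399 rad/s; magnitude 0.62399 rad/s.

0.624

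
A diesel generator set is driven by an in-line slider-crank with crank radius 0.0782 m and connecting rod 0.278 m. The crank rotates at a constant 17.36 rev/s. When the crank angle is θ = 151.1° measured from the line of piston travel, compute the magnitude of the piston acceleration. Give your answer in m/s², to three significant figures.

ω = 2π·17.4 = 109.1 rad/s
x(θ) = r cosθ + √(L² − r² sin²θ); with ω constant, a = ω²·d²x/dθ².
d²x/dθ² = −r cosθ − r²(cos2θ)/√u − r⁴ sin²2θ/(4u^{3/2}),  u = L² − r² sin²θ = 0.0758557 m².
Substituting r = 0.0782 m, L = 0.278 m, θ = 151.1°: d²x/dθ² = +0.056309 m.
a = ω²·d²x/dθ² = (109.1)²·(+0.056309) = +669.94 m/s²;  |a| = 669.94 m/s².

670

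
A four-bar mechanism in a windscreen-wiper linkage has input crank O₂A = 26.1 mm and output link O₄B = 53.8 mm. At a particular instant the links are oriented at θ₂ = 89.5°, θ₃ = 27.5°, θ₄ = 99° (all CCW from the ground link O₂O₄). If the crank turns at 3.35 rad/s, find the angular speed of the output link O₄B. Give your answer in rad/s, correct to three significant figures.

ω₂ = 3.35 rad/s
Differentiating the loop-closure r₂e^{iθ₂}+r₃e^{iθ₃}=r₁+r₄e^{iθ₄} gives r₂ω₂e^{iθ₂}+r₃ω₃e^{iθ₃}=r₄ω₄e^{iθ₄}.
Eliminating the other unknown: ω₄ = r₂ω₂ sin(θ₂−θ₃) / [r₄ sin(θ₄−θ₃)].
Numerator sine = +0.88295; denominator sine = +0.94832.
Result = 0.0261·3.35·(+0.88295) / (0.0538·(+0.94832)) = +1.5131 rad/s; magnitude 1.5131 rad/s.

1.51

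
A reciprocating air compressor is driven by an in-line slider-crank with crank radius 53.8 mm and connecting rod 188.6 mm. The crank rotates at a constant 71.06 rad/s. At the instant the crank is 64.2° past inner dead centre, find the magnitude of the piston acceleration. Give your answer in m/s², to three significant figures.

69.5

ω = 71.06 rad/s
x(θ) = r cosθ + √(L² − r² sin²θ); with ω constant, a = ω²·d²x/dθ².
d²x/dθ² = −r cosθ − r²(cos2θ)/√u − r⁴ sin²2θ/(4u^{3/2}),  u = L² − r² sin²θ = 0.0332238 m².
Substituting r = 0.0538 m, L = 0.1886 m, θ = 64.2°: d²x/dθ² = -0.013764 m.
a = ω²·d²x/dθ² = (71.06)²·(-0.013764) = -69.503 m/s²;  |a| = 69.503 m/s².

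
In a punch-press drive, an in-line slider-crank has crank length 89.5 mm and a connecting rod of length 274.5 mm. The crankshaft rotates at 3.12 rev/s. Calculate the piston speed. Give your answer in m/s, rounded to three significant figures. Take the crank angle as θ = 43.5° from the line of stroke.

ω = 2π·3.12 = 19.6 rad/s
For an in-line slider-crank, x = r cosθ + √(L² − r² sin²θ), so v = −rω sinθ·[1 + r cosθ/√(L² − r² sin²θ)].
With r = 0.0895 m, L = 0.2745 m, θ = 43.5°: √(L² − r² sin²θ) = 0.2675 m.
v = −0.0895·19.6·0.68835·[1 + 0.0895·0.72537/0.2675] = -1.5008 m/s.
|v| = 1.5008 m/s.

1.50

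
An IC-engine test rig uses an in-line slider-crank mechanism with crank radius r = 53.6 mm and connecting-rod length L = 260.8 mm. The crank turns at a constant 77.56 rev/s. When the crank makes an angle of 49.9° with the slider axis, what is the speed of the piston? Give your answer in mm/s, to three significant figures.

22700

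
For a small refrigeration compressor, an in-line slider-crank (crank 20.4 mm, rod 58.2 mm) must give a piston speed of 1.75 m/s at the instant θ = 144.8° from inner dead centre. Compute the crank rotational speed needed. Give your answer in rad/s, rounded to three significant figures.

For an in-line slider-crank, |v_piston| = rω|sinθ|·[1 + r cosθ/√(L² − r² sin²θ)].
With r = 0.0204 m, L = 0.0582 m, θ = 144.8°: the bracketed kinematic factor |dx/dθ| = 0.0083202 m.
ω = v/|dx/dθ| = 1.75/0.0083202 = 210.33 rad/s.

210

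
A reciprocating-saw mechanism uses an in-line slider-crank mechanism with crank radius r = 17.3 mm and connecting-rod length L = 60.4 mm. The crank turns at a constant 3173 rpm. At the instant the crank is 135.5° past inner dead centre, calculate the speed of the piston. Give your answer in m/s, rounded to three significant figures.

3.19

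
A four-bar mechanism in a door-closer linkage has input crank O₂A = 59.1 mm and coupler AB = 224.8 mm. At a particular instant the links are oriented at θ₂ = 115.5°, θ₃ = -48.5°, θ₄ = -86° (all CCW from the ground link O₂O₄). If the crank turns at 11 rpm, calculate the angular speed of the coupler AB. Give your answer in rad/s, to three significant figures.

ω₂ = 1.152 rad/s (from 11 rpm).
Differentiating the loop-closure r₂e^{iθ₂}+r₃e^{iθ₃}=r₁+r₄e^{iθ₄} gives r₂ω₂e^{iθ₂}+r₃ω₃e^{iθ₃}=r₄ω₄e^{iθ₄}.
Eliminating the other unknown: ω₃ = r₂ω₂ sin(θ₄−θ₂) / [r₃ sin(θ₃−θ₄)].
Numerator sine = +0.36650; denominator sine = +0.60876.
Result = 0.0591·1.152·(+0.36650) / (0.2248·(+0.60876)) = +0.18232 rad/s; magnitude 0.18232 rad/s.

0.182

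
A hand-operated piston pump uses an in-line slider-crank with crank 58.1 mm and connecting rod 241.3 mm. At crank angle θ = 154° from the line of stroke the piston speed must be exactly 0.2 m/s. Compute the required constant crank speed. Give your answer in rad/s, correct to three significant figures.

10.0

For an in-line slider-crank, |v_piston| = rω|sinθ|·[1 + r cosθ/√(L² − r² sin²θ)].
With r = 0.0581 m, L = 0.2413 m, θ = 154°: the bracketed kinematic factor |dx/dθ| = 0.019927 m.
ω = v/|dx/dθ| = 0.2/0.019927 = 10.037 rad/s.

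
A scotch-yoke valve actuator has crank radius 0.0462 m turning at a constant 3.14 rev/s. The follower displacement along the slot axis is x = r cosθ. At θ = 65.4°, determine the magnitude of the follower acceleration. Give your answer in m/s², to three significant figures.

ω = 19.73 rad/s (from 3.14 rev/s).
x = r cosθ ⇒ ẍ = −rω² cosθ (ω constant).
|a| = rω²|cosθ| = 0.0462·(19.73)²·|cos 65.4°| = 7.486 m/s².

7.49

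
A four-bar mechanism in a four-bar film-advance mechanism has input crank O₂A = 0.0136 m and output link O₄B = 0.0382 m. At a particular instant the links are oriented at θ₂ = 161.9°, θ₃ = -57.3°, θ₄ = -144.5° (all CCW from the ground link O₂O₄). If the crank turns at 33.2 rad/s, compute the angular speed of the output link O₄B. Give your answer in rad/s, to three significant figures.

ω₂ = 33.2 rad/s
Differentiating the loop-closure r₂e^{iθ₂}+r₃e^{iθ₃}=r₁+r₄e^{iθ₄} gives r₂ω₂e^{iθ₂}+r₃ω₃e^{iθ₃}=r₄ω₄e^{iθ₄}.
Eliminating the other unknown: ω₄ = r₂ω₂ sin(θ₂−θ₃) / [r₄ sin(θ₄−θ₃)].
Numerator sine = -0.63203; denominator sine = -0.99881.
Result = 0.0136·33.2·(-0.63203) / (0.0382·(-0.99881)) = +7.4794 rad/s; magnitude 7.4794 rad/s.

7.48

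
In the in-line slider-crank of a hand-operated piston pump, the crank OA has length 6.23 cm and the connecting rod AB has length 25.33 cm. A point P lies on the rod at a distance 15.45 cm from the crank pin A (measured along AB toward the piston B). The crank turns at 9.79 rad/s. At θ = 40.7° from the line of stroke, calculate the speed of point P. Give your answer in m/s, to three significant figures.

0.479

ω = 9.79 rad/s.  Crank-pin speed |V_A| = rω = 0.60992 m/s, perpendicular to OA.
Rod angle: sinφ = −(r/L) sinθ ⇒ φ = -9.229°; ω_rod = −rω cosθ/√(L²−r²sin²θ) = -1.8494 rad/s.
V_P = V_A + ω_rod × AP, with AP = 0.1545 m along the rod.
Components: V_Px = −rω sinθ − a·ω_rod·sinφ = -0.44355 m/s;  V_Py = rω cosθ + a·ω_rod·cosφ = +0.18036 m/s.
|V_P| = √(V_Px² + V_Py²) = 0.47882 m/s.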